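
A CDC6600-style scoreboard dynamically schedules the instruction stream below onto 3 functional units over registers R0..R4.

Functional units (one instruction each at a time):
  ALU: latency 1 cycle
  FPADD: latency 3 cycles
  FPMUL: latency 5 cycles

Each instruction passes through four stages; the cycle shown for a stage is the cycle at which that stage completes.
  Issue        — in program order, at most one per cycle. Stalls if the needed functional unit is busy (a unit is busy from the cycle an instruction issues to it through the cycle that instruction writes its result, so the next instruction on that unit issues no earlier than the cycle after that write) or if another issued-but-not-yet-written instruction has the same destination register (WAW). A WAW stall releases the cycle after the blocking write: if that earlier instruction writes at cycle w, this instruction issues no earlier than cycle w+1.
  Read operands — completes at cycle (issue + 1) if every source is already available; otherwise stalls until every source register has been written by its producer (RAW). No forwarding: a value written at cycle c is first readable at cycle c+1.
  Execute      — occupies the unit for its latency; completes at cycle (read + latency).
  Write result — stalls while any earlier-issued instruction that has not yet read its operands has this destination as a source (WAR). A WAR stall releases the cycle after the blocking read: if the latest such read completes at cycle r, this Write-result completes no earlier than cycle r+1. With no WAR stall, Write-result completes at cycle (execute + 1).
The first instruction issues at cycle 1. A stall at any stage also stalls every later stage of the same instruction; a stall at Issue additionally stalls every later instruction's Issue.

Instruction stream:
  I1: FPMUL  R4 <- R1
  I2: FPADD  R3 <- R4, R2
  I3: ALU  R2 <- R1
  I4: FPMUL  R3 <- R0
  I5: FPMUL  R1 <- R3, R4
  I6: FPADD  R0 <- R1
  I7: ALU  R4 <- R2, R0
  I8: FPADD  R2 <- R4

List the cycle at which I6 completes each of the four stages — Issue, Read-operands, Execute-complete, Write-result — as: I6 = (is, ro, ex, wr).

t=1  issue I1 (FPMUL)
t=2  I1 read-ops; issue I2 (FPADD)
t=3  issue I3 (ALU)
t=4  I3 read-ops
t=5  I3 finished on ALU
t=7  I1 finished on FPMUL
t=8  I1→R4
t=9  I2 read-ops
t=10  I3→R2
t=12  I2 finished on FPADD
t=13  I2→R3
t=14  issue I4 (FPMUL)
t=15  I4 read-ops
t=20  I4 finished on FPMUL
t=21  I4→R3
t=22  issue I5 (FPMUL)
t=23  I5 read-ops; issue I6 (FPADD)
t=24  issue I7 (ALU)
t=28  I5 finished on FPMUL
t=29  I5→R1
t=30  I6 read-ops
t=33  I6 finished on FPADD
t=34  I6→R0
t=35  I7 read-ops; issue I8 (FPADD)
t=36  I7 finished on ALU
t=37  I7→R4
t=38  I8 read-ops
t=41  I8 finished on FPADD
t=42  I8→R2

I6 = (23, 30, 33, 34)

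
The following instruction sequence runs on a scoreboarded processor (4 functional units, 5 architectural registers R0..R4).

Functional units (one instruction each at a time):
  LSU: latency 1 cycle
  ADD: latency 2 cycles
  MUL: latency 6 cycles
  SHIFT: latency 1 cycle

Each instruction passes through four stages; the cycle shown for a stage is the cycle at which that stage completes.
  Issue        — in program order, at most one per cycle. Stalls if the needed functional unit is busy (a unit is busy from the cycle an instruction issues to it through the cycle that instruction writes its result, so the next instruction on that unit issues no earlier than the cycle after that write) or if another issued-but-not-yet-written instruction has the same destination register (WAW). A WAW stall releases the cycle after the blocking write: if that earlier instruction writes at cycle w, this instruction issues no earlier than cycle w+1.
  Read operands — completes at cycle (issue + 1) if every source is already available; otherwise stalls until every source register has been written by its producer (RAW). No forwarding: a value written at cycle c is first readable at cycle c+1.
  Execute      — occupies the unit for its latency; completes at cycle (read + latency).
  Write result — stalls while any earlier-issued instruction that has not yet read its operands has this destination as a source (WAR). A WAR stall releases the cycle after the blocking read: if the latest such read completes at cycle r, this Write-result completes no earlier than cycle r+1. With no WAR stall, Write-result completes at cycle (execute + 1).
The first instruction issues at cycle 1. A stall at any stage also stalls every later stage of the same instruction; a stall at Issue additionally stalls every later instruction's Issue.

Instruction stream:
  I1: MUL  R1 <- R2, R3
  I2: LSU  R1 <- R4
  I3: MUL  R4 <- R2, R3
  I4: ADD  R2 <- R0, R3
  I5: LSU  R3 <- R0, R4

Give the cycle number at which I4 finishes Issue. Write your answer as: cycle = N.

t=1  I1 issues→MUL
t=2  I1 reads
t=8  I1 exec-done
t=9  I1 writes R1
t=10  I2 issues→LSU
t=11  I2 reads, I3 issues→MUL
t=12  I2 exec-done, I3 reads, I4 issues→ADD
t=13  I2 writes R1, I4 reads
t=14  I5 issues→LSU
t=15  I4 exec-done
t=16  I4 writes R2
t=18  I3 exec-done
t=19  I3 writes R4
t=20  I5 reads
t=21  I5 exec-done
t=22  I5 writes R3

cycle = 12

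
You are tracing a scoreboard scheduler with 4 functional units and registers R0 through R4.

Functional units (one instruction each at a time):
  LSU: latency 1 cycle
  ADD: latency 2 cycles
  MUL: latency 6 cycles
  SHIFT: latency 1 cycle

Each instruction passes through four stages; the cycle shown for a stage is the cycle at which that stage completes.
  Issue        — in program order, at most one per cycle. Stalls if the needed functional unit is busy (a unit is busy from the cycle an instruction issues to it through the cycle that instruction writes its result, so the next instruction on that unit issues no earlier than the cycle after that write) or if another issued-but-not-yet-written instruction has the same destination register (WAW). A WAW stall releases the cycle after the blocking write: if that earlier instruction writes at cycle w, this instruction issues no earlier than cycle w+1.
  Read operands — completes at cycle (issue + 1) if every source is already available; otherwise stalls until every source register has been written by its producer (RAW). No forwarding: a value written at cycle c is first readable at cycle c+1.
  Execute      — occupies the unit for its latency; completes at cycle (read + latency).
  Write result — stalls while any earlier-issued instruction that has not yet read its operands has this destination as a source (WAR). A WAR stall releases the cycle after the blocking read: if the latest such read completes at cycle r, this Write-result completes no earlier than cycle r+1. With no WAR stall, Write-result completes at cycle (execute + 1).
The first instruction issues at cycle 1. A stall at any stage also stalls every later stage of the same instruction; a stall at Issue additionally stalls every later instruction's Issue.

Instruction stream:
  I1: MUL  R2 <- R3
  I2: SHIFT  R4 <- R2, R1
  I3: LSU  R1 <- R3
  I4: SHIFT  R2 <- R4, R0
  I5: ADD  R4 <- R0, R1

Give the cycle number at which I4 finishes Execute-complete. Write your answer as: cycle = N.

cycle = 15

c1: issue I1 (MUL)
c2: I1 read-ops · issue I2 (SHIFT)
c3: issue I3 (LSU)
c4: I3 read-ops
c5: I3 finished on LSU
c8: I1 finished on MUL
c9: I1→R2
c10: I2 read-ops
c11: I2 finished on SHIFT · I3→R1
c12: I2→R4
c13: issue I4 (SHIFT)
c14: I4 read-ops · issue I5 (ADD)
c15: I4 finished on SHIFT · I5 read-ops
c16: I4→R2
c17: I5 finished on ADD
c18: I5→R4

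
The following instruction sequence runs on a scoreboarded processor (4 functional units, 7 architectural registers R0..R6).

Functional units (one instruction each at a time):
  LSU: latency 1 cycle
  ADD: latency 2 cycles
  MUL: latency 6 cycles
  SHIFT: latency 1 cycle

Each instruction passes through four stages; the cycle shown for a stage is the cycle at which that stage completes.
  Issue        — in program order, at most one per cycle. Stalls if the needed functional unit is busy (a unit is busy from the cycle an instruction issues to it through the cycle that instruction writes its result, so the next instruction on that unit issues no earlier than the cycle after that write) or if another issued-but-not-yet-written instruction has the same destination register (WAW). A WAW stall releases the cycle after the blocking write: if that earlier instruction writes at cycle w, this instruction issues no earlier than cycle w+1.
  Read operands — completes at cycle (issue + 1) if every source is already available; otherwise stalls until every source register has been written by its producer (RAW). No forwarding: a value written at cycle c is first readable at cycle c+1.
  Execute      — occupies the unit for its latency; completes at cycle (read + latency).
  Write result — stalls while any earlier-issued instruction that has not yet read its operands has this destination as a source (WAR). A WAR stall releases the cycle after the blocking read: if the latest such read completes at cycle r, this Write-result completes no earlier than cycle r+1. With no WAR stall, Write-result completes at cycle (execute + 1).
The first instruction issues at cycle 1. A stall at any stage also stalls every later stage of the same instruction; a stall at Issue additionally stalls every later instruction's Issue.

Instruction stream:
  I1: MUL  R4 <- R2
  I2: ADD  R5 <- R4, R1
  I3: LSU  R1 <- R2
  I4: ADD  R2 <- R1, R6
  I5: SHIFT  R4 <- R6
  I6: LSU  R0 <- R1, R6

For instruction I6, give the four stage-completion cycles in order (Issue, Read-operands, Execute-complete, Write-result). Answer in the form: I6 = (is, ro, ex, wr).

I6 = (16, 17, 18, 19)

[1] I1→MUL
[2] I1 RO, I2→ADD
[3] I3→LSU
[4] I3 RO
[5] I3 EX
[8] I1 EX
[9] I1 WR R4
[10] I2 RO
[11] I3 WR R1
[12] I2 EX
[13] I2 WR R5
[14] I4→ADD
[15] I4 RO, I5→SHIFT
[16] I5 RO, I6→LSU
[17] I4 EX, I5 EX, I6 RO
[18] I4 WR R2, I5 WR R4, I6 EX
[19] I6 WR R0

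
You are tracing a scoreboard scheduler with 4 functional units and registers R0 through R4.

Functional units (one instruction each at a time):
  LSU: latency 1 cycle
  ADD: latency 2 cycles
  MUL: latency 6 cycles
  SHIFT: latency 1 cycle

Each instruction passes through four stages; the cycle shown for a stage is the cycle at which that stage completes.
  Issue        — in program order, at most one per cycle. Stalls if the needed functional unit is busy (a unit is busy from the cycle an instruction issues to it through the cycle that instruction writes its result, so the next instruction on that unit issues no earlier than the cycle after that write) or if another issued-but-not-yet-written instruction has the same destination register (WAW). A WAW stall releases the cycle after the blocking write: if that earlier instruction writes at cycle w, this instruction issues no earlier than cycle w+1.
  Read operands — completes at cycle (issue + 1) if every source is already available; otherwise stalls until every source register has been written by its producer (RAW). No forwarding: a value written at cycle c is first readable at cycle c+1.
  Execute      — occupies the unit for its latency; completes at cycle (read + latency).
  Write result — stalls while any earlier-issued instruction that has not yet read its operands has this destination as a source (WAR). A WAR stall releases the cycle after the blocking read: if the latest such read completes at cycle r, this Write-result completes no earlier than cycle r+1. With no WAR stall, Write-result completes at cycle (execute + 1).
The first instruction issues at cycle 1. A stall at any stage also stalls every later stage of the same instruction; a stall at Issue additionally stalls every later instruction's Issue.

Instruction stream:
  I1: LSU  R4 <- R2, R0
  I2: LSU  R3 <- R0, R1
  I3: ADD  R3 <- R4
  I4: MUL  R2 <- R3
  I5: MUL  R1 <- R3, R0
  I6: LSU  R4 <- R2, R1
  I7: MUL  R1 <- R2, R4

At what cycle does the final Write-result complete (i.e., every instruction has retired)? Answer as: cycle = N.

cycle = 41

c1: I1→LSU
c2: I1 RO
c3: I1 EX
c4: I1 WR R4
c5: I2→LSU
c6: I2 RO
c7: I2 EX
c8: I2 WR R3
c9: I3→ADD
c10: I3 RO, I4→MUL
c12: I3 EX
c13: I3 WR R3
c14: I4 RO
c20: I4 EX
c21: I4 WR R2
c22: I5→MUL
c23: I5 RO, I6→LSU
c29: I5 EX
c30: I5 WR R1
c31: I6 RO, I7→MUL
c32: I6 EX
c33: I6 WR R4
c34: I7 RO
c40: I7 EX
c41: I7 WR R1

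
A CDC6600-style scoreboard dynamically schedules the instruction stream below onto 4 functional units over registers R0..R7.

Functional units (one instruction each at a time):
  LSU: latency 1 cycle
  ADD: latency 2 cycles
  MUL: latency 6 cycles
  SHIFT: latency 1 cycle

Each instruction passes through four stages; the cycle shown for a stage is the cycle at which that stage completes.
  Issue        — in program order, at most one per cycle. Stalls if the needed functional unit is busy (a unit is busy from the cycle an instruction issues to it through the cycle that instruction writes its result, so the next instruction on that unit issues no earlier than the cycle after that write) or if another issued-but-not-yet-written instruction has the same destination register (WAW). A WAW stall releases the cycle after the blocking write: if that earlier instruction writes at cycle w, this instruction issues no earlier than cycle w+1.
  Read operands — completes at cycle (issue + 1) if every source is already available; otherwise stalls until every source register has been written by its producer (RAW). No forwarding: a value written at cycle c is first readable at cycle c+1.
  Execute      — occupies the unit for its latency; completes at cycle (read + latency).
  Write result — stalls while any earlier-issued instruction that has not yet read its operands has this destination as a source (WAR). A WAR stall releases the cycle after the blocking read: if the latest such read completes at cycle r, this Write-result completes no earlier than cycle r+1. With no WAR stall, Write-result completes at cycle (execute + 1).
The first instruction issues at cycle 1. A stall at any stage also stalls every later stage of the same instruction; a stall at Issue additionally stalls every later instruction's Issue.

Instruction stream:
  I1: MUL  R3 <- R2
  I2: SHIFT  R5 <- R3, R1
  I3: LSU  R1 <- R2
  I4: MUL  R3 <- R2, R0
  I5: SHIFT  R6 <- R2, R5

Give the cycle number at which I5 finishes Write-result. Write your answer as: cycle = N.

[1] I1→MUL
[2] I1 RO | I2→SHIFT
[3] I3→LSU
[4] I3 RO
[5] I3 EX
[8] I1 EX
[9] I1 WR R3
[10] I2 RO | I4→MUL
[11] I2 EX | I3 WR R1 | I4 RO
[12] I2 WR R5
[13] I5→SHIFT
[14] I5 RO
[15] I5 EX
[16] I5 WR R6
[17] I4 EX
[18] I4 WR R3

cycle = 16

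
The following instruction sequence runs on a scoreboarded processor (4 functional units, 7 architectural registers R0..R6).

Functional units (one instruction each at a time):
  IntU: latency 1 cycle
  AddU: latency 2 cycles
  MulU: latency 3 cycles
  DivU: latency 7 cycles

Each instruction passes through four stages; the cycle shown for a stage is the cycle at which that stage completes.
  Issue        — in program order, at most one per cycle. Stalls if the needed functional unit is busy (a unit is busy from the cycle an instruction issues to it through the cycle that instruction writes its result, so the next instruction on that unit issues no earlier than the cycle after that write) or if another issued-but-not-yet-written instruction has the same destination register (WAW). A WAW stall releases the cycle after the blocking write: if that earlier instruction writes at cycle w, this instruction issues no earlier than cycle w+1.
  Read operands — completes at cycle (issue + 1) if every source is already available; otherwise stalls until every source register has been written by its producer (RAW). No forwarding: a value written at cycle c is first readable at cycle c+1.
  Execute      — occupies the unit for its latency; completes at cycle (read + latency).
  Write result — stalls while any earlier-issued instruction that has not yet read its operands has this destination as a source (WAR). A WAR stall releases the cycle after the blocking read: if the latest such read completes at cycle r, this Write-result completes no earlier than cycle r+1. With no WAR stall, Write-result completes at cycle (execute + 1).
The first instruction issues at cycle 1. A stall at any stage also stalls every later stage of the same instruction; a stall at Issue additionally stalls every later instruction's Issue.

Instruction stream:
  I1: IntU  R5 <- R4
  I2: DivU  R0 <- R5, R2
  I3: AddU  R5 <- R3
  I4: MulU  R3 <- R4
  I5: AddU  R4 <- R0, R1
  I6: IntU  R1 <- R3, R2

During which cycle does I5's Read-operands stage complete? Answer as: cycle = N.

cycle = 14

1) issue 1, read 2, done 3, write 4
2) issue 2, read 5, done 12, write 13  <RAW R5: wait I1 write@4>
3) issue 5, read 6, done 8, write 9  <WAW R5: wait I1 write@4>
4) issue 6, read 7, done 10, write 11
5) issue 10, read 14, done 16, write 17  <struct: AddU busy until I3 writes@9 / RAW R0: wait I2 write@13>
6) issue 11, read 12, done 13, write 15  <WAR R1: wait I5 read@14>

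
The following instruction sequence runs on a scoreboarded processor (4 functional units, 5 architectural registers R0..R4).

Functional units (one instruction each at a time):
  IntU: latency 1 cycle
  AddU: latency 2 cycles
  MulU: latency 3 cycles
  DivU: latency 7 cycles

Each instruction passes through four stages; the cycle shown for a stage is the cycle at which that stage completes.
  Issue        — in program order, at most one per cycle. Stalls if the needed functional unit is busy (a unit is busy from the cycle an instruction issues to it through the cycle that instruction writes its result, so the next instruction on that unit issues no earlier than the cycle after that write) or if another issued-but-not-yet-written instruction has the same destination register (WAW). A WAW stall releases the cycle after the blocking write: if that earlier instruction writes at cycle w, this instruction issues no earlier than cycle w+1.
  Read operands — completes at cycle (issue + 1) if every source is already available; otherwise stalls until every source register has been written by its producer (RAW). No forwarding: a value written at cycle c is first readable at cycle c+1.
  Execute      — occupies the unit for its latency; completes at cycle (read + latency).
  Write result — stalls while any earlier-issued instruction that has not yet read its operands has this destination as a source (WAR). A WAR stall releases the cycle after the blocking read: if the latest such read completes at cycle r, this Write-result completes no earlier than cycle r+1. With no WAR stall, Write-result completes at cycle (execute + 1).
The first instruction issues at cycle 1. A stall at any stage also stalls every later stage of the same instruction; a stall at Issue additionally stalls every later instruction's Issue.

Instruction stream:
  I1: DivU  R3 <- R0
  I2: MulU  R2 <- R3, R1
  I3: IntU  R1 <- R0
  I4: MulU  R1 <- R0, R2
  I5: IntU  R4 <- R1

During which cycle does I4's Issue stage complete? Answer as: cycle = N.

c1: I1→DivU
c2: I1 RO · I2→MulU
c3: I3→IntU
c4: I3 RO
c5: I3 EX
c9: I1 EX
c10: I1 WR R3
c11: I2 RO
c12: I3 WR R1
c14: I2 EX
c15: I2 WR R2
c16: I4→MulU
c17: I4 RO · I5→IntU
c20: I4 EX
c21: I4 WR R1
c22: I5 RO
c23: I5 EX
c24: I5 WR R4

cycle = 16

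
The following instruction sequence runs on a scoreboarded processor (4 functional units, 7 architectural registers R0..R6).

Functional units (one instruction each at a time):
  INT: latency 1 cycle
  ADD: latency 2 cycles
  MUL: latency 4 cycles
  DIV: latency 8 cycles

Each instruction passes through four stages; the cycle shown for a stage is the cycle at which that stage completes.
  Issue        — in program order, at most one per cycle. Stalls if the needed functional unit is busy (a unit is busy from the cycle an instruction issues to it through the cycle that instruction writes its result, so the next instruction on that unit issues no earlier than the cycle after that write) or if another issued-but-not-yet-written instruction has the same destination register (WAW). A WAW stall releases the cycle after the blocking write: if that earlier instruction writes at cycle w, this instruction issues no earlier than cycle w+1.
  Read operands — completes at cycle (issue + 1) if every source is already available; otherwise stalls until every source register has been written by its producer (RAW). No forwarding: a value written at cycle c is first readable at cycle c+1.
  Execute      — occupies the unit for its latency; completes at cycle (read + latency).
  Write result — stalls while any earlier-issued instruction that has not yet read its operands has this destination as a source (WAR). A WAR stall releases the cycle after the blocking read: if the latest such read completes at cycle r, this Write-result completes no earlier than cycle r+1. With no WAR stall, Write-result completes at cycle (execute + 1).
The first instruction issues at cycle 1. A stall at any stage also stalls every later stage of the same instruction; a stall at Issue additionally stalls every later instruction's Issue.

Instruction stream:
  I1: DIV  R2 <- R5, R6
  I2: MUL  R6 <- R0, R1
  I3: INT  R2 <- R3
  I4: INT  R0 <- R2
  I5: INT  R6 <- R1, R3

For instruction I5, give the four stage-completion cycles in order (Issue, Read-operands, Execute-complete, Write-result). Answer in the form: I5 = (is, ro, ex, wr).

[1] issue I1 (DIV)
[2] I1 read-ops; issue I2 (MUL)
[3] I2 read-ops
[7] I2 finished on MUL
[8] I2→R6
[10] I1 finished on DIV
[11] I1→R2
[12] issue I3 (INT)
[13] I3 read-ops
[14] I3 finished on INT
[15] I3→R2
[16] issue I4 (INT)
[17] I4 read-ops
[18] I4 finished on INT
[19] I4→R0
[20] issue I5 (INT)
[21] I5 read-ops
[22] I5 finished on INT
[23] I5→R6

I5 = (20, 21, 22, 23)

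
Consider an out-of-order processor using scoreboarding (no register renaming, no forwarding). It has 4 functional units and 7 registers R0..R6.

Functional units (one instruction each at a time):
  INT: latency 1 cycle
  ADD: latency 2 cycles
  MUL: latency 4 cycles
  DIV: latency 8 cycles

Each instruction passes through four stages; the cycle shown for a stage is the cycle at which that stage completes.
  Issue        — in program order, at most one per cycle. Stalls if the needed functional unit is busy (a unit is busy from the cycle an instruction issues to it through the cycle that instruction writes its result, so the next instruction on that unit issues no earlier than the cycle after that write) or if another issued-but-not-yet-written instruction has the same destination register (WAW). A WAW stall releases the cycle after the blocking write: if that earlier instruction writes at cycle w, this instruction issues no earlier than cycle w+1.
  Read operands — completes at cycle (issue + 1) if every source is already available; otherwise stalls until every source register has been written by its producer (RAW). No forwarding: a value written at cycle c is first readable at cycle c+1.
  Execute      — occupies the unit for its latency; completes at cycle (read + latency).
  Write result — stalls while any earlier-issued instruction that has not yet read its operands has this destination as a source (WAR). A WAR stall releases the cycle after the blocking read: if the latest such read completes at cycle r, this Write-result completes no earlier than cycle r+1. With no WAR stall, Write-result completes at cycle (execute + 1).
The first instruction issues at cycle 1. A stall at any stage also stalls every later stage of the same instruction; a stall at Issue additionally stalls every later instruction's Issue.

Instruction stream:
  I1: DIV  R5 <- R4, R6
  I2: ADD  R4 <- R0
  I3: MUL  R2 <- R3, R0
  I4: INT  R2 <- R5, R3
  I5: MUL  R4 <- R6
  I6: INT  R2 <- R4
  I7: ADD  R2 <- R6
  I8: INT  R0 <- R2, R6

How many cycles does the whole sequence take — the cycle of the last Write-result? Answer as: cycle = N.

cycle = 28

c1: issue I1 (DIV)
c2: I1 read-ops · issue I2 (ADD)
c3: I2 read-ops · issue I3 (MUL)
c4: I3 read-ops
c5: I2 finished on ADD
c6: I2→R4
c8: I3 finished on MUL
c9: I3→R2
c10: I1 finished on DIV · issue I4 (INT)
c11: I1→R5 · issue I5 (MUL)
c12: I4 read-ops · I5 read-ops
c13: I4 finished on INT
c14: I4→R2
c15: issue I6 (INT)
c16: I5 finished on MUL
c17: I5→R4
c18: I6 read-ops
c19: I6 finished on INT
c20: I6→R2
c21: issue I7 (ADD)
c22: I7 read-ops · issue I8 (INT)
c24: I7 finished on ADD
c25: I7→R2
c26: I8 read-ops
c27: I8 finished on INT
c28: I8→R0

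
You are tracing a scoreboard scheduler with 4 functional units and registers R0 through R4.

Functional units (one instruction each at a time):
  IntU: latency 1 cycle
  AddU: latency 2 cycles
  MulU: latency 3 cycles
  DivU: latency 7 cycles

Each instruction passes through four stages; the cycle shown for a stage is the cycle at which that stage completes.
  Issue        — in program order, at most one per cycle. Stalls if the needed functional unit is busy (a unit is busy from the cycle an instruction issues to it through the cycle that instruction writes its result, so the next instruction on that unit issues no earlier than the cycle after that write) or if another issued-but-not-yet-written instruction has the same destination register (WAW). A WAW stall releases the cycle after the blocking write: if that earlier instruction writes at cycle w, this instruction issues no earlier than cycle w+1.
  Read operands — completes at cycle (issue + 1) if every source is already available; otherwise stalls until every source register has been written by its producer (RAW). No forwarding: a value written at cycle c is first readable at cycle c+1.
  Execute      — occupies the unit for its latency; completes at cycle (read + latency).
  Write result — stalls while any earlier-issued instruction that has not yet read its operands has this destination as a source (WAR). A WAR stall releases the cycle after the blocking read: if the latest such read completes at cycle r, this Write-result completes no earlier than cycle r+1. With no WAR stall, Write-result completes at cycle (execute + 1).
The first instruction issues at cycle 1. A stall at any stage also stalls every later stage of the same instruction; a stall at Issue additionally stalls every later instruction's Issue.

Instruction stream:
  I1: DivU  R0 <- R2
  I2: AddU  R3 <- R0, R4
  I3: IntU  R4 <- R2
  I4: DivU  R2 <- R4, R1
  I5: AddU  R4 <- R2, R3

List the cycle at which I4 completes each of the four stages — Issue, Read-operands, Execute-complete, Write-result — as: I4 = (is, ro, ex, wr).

c1: issue I1 (DivU)
c2: I1 read-ops, issue I2 (AddU)
c3: issue I3 (IntU)
c4: I3 read-ops
c5: I3 finished on IntU
c9: I1 finished on DivU
c10: I1→R0
c11: I2 read-ops, issue I4 (DivU)
c12: I3→R4
c13: I2 finished on AddU, I4 read-ops
c14: I2→R3
c15: issue I5 (AddU)
c20: I4 finished on DivU
c21: I4→R2
c22: I5 read-ops
c24: I5 finished on AddU
c25: I5→R4

I4 = (11, 13, 20, 21)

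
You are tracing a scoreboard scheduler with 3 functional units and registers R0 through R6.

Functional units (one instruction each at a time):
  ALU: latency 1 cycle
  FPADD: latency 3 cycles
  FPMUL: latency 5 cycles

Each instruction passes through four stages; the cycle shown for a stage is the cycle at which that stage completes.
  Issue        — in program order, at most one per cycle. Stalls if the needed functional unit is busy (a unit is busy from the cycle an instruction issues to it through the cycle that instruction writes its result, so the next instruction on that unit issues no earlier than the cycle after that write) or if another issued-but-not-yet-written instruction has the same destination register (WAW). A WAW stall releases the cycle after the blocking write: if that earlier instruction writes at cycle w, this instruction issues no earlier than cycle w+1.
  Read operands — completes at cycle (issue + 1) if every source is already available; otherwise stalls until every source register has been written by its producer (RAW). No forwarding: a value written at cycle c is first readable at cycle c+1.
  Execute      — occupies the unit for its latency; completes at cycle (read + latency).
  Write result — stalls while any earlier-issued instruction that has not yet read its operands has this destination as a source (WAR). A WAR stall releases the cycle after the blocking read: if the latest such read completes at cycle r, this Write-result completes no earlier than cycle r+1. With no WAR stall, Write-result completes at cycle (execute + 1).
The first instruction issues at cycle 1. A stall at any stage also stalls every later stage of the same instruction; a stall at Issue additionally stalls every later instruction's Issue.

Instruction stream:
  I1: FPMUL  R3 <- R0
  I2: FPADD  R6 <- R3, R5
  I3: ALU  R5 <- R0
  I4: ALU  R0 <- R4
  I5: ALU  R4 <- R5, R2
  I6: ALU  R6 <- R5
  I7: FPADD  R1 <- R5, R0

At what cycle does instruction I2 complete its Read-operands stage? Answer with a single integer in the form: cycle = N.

c1: I1→FPMUL
c2: I1 RO; I2→FPADD
c3: I3→ALU
c4: I3 RO
c5: I3 EX
c7: I1 EX
c8: I1 WR R3
c9: I2 RO
c10: I3 WR R5
c11: I4→ALU
c12: I2 EX; I4 RO
c13: I2 WR R6; I4 EX
c14: I4 WR R0
c15: I5→ALU
c16: I5 RO
c17: I5 EX
c18: I5 WR R4
c19: I6→ALU
c20: I6 RO; I7→FPADD
c21: I6 EX; I7 RO
c22: I6 WR R6
c24: I7 EX
c25: I7 WR R1

cycle = 9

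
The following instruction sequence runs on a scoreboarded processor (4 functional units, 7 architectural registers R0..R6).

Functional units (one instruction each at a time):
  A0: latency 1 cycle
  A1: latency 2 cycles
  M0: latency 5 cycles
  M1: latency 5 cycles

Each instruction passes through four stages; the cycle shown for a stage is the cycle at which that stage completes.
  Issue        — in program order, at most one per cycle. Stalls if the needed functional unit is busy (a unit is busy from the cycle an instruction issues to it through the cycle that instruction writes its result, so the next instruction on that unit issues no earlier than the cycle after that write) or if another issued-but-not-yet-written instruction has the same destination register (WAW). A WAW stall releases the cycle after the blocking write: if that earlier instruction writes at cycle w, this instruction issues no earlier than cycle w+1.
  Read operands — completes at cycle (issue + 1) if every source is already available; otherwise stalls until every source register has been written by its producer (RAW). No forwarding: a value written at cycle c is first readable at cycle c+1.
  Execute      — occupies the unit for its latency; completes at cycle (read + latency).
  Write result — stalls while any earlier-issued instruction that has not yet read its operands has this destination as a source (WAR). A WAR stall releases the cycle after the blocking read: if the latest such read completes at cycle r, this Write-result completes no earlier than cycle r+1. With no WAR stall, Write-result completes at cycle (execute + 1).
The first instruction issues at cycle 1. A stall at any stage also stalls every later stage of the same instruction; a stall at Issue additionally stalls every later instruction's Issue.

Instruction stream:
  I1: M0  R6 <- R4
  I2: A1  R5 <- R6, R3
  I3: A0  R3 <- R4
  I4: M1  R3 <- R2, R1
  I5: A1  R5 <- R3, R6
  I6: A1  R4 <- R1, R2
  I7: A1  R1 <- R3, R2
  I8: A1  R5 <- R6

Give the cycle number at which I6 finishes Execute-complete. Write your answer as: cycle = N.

c1: I1→M0
c2: I1 RO, I2→A1
c3: I3→A0
c4: I3 RO
c5: I3 EX
c7: I1 EX
c8: I1 WR R6
c9: I2 RO
c10: I3 WR R3
c11: I2 EX, I4→M1
c12: I2 WR R5, I4 RO
c13: I5→A1
c17: I4 EX
c18: I4 WR R3
c19: I5 RO
c21: I5 EX
c22: I5 WR R5
c23: I6→A1
c24: I6 RO
c26: I6 EX
c27: I6 WR R4
c28: I7→A1
c29: I7 RO
c31: I7 EX
c32: I7 WR R1
c33: I8→A1
c34: I8 RO
c36: I8 EX
c37: I8 WR R5

cycle = 26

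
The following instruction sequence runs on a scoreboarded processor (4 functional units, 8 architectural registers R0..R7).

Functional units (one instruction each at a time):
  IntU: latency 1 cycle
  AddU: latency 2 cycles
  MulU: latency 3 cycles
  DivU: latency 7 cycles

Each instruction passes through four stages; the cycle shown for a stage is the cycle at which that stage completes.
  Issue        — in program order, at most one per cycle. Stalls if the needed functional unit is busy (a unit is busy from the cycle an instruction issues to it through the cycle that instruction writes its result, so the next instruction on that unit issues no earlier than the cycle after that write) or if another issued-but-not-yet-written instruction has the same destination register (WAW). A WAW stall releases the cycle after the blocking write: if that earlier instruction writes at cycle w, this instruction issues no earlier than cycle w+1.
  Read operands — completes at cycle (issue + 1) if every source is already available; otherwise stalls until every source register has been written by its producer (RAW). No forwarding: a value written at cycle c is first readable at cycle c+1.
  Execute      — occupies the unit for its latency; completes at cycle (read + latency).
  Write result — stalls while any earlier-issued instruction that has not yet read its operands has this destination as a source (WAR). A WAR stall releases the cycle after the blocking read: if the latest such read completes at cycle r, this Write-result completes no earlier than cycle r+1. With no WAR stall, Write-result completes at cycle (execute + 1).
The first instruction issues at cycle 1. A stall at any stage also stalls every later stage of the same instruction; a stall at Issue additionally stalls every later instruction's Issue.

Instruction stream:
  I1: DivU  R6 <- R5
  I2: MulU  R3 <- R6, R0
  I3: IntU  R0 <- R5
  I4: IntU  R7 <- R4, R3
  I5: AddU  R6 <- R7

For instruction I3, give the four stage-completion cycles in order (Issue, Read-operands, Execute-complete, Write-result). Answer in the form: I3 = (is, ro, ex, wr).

t=1  I1 issues→DivU
t=2  I1 reads · I2 issues→MulU
t=3  I3 issues→IntU
t=4  I3 reads
t=5  I3 exec-done
t=9  I1 exec-done
t=10  I1 writes R6
t=11  I2 reads
t=12  I3 writes R0
t=13  I4 issues→IntU
t=14  I2 exec-done · I5 issues→AddU
t=15  I2 writes R3
t=16  I4 reads
t=17  I4 exec-done
t=18  I4 writes R7
t=19  I5 reads
t=21  I5 exec-done
t=22  I5 writes R6

I3 = (3, 4, 5, 12)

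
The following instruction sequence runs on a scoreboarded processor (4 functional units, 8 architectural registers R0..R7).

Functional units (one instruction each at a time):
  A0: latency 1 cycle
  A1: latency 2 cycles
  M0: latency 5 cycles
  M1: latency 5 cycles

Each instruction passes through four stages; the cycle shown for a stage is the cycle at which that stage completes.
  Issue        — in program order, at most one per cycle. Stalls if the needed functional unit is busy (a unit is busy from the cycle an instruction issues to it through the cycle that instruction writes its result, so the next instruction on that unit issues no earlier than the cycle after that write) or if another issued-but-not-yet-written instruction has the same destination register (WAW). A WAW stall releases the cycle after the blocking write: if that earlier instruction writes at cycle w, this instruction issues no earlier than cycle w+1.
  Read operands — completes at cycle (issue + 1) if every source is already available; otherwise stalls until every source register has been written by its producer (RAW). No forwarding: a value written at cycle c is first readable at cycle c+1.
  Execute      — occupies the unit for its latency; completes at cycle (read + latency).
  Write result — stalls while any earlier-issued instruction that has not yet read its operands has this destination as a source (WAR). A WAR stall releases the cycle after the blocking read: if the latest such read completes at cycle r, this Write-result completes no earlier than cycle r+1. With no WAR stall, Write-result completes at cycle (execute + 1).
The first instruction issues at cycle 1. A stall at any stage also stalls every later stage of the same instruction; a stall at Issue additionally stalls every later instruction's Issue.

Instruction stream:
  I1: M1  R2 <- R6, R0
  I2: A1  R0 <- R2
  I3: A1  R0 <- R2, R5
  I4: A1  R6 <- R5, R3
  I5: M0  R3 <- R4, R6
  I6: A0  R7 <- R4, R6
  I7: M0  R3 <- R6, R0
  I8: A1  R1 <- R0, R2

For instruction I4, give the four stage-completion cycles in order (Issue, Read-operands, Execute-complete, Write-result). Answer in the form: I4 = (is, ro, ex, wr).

I4 = (18, 19, 21, 22)

t=1  I1 issues→M1
t=2  I1 reads, I2 issues→A1
t=7  I1 exec-done
t=8  I1 writes R2
t=9  I2 reads
t=11  I2 exec-done
t=12  I2 writes R0
t=13  I3 issues→A1
t=14  I3 reads
t=16  I3 exec-done
t=17  I3 writes R0
t=18  I4 issues→A1
t=19  I4 reads, I5 issues→M0
t=20  I6 issues→A0
t=21  I4 exec-done
t=22  I4 writes R6
t=23  I5 reads, I6 reads
t=24  I6 exec-done
t=25  I6 writes R7
t=28  I5 exec-done
t=29  I5 writes R3
t=30  I7 issues→M0
t=31  I7 reads, I8 issues→A1
t=32  I8 reads
t=34  I8 exec-done
t=35  I8 writes R1
t=36  I7 exec-done
t=37  I7 writes R3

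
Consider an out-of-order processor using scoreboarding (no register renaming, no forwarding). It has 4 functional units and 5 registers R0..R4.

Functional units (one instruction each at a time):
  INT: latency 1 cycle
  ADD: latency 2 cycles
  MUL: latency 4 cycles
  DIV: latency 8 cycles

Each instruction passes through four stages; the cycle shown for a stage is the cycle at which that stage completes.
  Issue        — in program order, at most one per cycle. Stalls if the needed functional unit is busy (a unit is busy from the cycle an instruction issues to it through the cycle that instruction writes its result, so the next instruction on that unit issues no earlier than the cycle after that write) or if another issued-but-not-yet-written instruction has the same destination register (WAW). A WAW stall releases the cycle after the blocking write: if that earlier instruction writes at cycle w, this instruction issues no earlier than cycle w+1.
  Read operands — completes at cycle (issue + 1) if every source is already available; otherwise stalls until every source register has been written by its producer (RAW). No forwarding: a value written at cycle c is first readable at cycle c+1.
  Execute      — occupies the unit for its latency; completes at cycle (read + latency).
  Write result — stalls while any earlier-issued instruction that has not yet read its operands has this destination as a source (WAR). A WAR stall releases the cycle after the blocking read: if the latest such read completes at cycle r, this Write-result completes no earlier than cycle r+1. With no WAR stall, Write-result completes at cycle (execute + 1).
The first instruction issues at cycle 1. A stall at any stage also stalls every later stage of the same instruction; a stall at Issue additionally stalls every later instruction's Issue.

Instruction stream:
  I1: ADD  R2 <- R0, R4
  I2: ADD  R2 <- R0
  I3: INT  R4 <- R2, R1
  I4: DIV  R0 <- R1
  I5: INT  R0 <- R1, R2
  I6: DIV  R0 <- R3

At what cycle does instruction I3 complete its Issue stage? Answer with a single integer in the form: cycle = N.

I1  is:1  ro:2  ex:4  wr:5
I2  is:6  ro:7  ex:9  wr:10  — struct: ADD busy until I1 writes@5
I3  is:7  ro:11  ex:12  wr:13  — RAW R2: wait I2 write@10
I4  is:8  ro:9  ex:17  wr:18
I5  is:19  ro:20  ex:21  wr:22  — WAW R0: wait I4 write@18
I6  is:23  ro:24  ex:32  wr:33  — WAW R0: wait I5 write@22

cycle = 7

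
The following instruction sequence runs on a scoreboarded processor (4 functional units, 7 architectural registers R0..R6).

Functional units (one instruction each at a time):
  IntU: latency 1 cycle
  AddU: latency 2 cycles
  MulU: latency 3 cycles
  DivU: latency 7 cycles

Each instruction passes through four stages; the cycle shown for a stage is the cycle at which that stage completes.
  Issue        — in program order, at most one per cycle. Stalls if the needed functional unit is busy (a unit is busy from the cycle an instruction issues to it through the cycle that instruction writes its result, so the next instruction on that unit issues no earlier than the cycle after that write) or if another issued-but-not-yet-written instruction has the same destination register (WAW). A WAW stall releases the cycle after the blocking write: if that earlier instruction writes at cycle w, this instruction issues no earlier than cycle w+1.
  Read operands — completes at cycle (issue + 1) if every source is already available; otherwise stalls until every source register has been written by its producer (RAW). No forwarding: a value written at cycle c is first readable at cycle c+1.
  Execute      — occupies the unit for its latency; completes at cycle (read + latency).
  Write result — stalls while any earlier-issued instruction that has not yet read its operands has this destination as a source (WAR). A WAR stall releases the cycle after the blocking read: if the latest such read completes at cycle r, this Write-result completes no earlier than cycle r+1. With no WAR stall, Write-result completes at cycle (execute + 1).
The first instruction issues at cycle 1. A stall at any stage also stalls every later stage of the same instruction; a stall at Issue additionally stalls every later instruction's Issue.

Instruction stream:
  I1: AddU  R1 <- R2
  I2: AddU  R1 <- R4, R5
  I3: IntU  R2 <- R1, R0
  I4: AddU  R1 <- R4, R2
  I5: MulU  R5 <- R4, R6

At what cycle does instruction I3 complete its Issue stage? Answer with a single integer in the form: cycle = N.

c1: I1 dispatched to AddU
c2: I1 operands ready
c4: I1 complete
c5: R1←I1
c6: I2 dispatched to AddU
c7: I2 operands ready, I3 dispatched to IntU
c9: I2 complete
c10: R1←I2
c11: I3 operands ready, I4 dispatched to AddU
c12: I3 complete, I5 dispatched to MulU
c13: R2←I3, I5 operands ready
c14: I4 operands ready
c16: I4 complete, I5 complete
c17: R1←I4, R5←I5

cycle = 7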